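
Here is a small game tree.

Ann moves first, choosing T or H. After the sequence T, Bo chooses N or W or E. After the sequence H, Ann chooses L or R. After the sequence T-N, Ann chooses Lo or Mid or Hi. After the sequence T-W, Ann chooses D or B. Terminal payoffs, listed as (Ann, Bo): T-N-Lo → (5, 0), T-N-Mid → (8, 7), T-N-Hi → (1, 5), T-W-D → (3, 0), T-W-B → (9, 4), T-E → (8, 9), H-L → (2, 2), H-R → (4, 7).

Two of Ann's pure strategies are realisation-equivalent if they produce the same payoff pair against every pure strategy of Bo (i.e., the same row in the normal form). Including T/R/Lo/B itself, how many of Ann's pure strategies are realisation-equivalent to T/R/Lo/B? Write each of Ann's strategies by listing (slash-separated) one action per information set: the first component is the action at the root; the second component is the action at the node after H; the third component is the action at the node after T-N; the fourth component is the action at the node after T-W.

Row for T/R/Lo/B (columns N, W, E): (5,0) (9,4) (8,9).
Under T/R/Lo/B, Ann's choice at the node after H can never be reached regardless of what Bo does, so varying those choices leaves every outcome unchanged.
Holding the reachable choices fixed and varying the unreachable one freely already gives 2 equivalent strategies.
No other strategy reproduces this row, so those 2 are the full class: T/L/Lo/B, T/R/Lo/B.

2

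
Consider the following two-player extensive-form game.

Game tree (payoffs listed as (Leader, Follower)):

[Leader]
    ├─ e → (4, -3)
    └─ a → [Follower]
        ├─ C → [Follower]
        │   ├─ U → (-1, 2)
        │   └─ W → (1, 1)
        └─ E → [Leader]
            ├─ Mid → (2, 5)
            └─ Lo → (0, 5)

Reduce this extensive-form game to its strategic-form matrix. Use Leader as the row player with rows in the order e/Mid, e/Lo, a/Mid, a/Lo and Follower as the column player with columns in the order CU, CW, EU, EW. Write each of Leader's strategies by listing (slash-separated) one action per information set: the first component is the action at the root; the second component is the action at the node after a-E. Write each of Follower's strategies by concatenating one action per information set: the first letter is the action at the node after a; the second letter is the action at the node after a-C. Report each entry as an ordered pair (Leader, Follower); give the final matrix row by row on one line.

Row e/Mid: CU→(4,-3), CW→(4,-3), EU→(4,-3), EW→(4,-3)
Row e/Lo: CU→(4,-3), CW→(4,-3), EU→(4,-3), EW→(4,-3)
Row a/Mid: CU→(-1,2), CW→(1,1), EU→(2,5), EW→(2,5)
Row a/Lo: CU→(-1,2), CW→(1,1), EU→(0,5), EW→(0,5)

e/Mid: (4,-3) (4,-3) (4,-3) (4,-3) | e/Lo: (4,-3) (4,-3) (4,-3) (4,-3) | a/Mid: (-1,2) (1,1) (2,5) (2,5) | a/Lo: (-1,2) (1,1) (0,5) (0,5)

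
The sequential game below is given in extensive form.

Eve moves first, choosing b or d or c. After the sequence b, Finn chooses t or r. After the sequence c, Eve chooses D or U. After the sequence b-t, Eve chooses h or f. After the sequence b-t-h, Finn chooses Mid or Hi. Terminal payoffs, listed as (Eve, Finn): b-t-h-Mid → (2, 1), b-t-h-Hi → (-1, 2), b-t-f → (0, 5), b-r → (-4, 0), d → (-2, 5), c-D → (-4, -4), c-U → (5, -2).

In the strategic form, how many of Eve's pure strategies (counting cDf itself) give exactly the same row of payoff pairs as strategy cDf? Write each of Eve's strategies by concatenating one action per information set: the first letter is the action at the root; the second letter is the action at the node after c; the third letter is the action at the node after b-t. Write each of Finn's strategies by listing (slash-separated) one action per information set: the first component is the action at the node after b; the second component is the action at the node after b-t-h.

2

Row for cDf (columns t/Mid, t/Hi, r/Mid, r/Hi): (-4,-4) (-4,-4) (-4,-4) (-4,-4).
Under cDf, Eve's choice at the node after b-t can never be reached regardless of what Finn does, so varying those choices leaves every outcome unchanged.
Holding the reachable choices fixed and varying the unreachable one freely already gives 2 equivalent strategies.
No other strategy reproduces this row, so those 2 are the full class: cDh, cDf.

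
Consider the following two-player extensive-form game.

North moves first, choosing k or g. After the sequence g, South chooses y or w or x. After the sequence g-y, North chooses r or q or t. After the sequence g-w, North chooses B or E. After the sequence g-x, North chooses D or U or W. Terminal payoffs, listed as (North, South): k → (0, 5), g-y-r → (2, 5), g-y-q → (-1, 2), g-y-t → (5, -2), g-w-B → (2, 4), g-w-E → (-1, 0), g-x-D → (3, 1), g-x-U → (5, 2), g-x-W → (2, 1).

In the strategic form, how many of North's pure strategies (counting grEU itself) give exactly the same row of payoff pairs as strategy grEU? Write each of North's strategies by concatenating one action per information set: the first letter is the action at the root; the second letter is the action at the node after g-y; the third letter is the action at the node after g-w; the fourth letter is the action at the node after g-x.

Row for grEU (columns y, w, x): (2,5) (-1,0) (5,2).
Every one of North's information sets is on the play path for some reply by South when North follows grEU.
Changing the action at any of them therefore changes at least one column, so only grEU itself gives this row.

1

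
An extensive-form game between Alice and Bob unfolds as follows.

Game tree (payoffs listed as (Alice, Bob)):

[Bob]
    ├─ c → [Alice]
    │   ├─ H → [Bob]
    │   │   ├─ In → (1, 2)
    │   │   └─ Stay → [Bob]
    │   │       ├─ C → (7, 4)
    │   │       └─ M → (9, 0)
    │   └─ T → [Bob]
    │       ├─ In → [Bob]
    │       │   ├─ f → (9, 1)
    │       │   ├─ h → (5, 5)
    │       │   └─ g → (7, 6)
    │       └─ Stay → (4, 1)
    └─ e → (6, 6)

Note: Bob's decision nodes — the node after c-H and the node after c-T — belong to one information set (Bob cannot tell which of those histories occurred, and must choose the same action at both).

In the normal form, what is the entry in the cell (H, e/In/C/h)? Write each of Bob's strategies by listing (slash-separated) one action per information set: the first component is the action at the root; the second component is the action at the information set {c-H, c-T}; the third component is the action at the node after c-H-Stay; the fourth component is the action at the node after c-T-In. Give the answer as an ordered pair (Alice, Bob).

Trace the play path from the root:
  Bob plays e
→ terminal payoff (6, 6).
(Alice's choice at the node after c is never reached on this path, so it doesn't affect the outcome.)

(6, 6)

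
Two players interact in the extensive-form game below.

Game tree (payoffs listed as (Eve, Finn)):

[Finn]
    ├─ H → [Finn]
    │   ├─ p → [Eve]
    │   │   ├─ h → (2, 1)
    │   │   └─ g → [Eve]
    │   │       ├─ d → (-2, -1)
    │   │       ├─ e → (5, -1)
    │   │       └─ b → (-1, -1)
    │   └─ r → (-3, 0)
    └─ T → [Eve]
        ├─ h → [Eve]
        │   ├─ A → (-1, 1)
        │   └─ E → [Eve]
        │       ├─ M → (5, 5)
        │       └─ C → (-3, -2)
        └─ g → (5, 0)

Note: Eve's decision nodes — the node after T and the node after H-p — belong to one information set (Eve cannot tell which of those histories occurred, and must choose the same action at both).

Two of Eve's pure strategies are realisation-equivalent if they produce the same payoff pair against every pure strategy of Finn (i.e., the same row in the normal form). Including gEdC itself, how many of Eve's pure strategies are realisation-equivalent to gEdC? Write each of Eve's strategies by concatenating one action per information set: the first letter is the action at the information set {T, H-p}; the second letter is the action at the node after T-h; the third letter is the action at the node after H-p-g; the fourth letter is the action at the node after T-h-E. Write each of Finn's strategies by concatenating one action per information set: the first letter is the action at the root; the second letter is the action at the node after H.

4

Row for gEdC (columns Hp, Hr, Tp, Tr): (-2,-1) (-3,0) (5,0) (5,0).
Under gEdC, Eve's choice at the node after T-h and at the node after T-h-E can never be reached regardless of what Finn does, so varying those choices leaves every outcome unchanged.
Holding the reachable choices fixed and varying the unreachable ones freely already gives 2 × 2 = 4 equivalent strategies.
No other strategy reproduces this row, so those 4 are the full class: gAdM, gAdC, gEdM, gEdC.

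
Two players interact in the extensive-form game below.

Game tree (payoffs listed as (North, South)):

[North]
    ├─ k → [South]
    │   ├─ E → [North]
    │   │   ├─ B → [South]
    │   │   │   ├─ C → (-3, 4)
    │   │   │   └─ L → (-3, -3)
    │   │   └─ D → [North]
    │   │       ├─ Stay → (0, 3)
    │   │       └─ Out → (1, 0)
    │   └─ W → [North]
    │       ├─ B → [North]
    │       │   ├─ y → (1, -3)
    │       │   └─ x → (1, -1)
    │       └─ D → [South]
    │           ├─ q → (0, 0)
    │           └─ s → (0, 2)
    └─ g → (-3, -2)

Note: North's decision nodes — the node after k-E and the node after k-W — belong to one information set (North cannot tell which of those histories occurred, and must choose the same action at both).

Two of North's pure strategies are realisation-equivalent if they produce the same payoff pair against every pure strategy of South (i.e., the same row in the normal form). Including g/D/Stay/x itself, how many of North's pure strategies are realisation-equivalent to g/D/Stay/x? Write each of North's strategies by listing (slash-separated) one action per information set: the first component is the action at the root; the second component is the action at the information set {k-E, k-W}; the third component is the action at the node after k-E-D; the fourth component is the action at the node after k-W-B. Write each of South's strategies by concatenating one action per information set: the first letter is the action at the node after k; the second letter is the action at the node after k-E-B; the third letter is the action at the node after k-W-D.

8

Row for g/D/Stay/x (columns ECq, ECs, ELq, ELs, WCq, WCs, WLq, WLs): (-3,-2) (-3,-2) (-3,-2) (-3,-2) (-3,-2) (-3,-2) (-3,-2) (-3,-2).
Under g/D/Stay/x, North's choice at the information set {k-E, k-W} and at the node after k-E-D and at the node after k-W-B can never be reached regardless of what South does, so varying those choices leaves every outcome unchanged.
Holding the reachable choices fixed and varying the unreachable ones freely already gives 2 × 2 × 2 = 8 equivalent strategies.
No other strategy reproduces this row, so those 8 are the full class: g/B/Stay/y, g/B/Stay/x, g/B/Out/y, g/B/Out/x, g/D/Stay/y, g/D/Stay/x, g/D/Out/y, g/D/Out/x.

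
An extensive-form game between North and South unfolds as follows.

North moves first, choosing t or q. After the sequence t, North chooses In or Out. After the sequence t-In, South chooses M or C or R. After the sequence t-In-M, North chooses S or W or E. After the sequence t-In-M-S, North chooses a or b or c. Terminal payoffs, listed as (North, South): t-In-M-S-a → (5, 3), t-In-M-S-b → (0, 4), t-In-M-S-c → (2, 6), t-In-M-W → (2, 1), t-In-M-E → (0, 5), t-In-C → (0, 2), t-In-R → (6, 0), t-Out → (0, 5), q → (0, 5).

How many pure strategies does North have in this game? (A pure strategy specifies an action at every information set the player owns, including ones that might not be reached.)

36

North owns the root with actions {t, q} — two choices.
North owns the node after t with actions {In, Out} — two choices.
North owns the node after t-In-M with actions {S, W, E} — three choices.
North owns the node after t-In-M-S with actions {a, b, c} — three choices.
A pure strategy fixes one action at each information set independently, so the count is the product 2 × 2 × 3 × 3 = 36.
(For reference, South has 3 pure strategies, giving a 36×3 normal-form matrix.)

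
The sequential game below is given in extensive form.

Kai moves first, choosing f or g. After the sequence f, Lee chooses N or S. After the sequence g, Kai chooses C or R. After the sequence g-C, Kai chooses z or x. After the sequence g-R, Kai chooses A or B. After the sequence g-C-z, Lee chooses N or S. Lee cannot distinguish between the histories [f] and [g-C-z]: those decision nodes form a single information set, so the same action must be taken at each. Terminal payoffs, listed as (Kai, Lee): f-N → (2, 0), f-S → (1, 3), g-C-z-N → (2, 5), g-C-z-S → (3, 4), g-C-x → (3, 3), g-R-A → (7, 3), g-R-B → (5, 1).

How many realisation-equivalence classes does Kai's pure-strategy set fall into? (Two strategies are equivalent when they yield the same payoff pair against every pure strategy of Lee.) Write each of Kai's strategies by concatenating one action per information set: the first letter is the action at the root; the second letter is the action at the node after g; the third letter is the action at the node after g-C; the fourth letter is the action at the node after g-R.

5

Kai has 16 pure strategies: fCzA, fCzB, fCxA, fCxB, fRzA, fRzB, fRxA, fRxB, gCzA, gCzB, gCxA, gCxB, gRzA, gRzB, gRxA, gRxB. Columns: N, S.
{fCzA, fCzB, fCxA, fCxB, fRzA, fRzB, fRxA, fRxB} → row (2,0) (1,3)
{gCzA, gCzB} → row (2,5) (3,4)
{gCxA, gCxB} → row (3,3) (3,3)
{gRzA, gRxA} → row (7,3) (7,3)
{gRzB, gRxB} → row (5,1) (5,1)
That's 5 distinct rows out of 16 strategies.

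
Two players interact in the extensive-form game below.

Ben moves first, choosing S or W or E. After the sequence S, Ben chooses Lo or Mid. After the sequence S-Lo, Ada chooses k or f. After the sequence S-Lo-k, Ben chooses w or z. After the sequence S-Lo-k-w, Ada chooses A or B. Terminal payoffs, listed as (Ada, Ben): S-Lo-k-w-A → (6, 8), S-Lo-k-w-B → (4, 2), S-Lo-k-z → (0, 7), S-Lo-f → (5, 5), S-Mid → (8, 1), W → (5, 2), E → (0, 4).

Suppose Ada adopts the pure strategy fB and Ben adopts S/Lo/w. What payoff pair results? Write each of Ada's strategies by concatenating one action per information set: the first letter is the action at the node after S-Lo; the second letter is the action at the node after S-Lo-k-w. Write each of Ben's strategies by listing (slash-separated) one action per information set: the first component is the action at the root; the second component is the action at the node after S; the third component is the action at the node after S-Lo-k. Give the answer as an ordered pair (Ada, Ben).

(5, 5)

Trace the play path from the root:
  Ben plays S
  Ben plays Lo at [S]
  Ada plays f at [S-Lo]
→ terminal payoff (5, 5).
(Ada's choice at the node after S-Lo-k-w is never reached on this path, so it doesn't affect the outcome.)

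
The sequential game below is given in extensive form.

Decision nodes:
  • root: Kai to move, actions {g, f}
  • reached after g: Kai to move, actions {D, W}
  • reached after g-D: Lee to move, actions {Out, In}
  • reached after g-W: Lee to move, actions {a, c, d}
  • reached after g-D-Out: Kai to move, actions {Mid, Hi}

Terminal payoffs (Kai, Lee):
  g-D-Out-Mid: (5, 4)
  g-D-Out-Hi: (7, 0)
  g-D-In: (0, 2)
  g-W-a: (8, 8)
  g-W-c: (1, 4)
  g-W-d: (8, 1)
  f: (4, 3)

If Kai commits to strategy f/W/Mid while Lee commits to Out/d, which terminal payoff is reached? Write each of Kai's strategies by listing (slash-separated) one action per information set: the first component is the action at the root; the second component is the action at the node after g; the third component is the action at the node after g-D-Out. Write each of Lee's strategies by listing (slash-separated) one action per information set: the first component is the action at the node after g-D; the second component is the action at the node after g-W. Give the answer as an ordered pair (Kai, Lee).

Trace the play path from the root:
  Kai plays f
→ terminal payoff (4, 3).
(Kai's choice at the node after g is never reached on this path, so it doesn't affect the outcome.)

(4, 3)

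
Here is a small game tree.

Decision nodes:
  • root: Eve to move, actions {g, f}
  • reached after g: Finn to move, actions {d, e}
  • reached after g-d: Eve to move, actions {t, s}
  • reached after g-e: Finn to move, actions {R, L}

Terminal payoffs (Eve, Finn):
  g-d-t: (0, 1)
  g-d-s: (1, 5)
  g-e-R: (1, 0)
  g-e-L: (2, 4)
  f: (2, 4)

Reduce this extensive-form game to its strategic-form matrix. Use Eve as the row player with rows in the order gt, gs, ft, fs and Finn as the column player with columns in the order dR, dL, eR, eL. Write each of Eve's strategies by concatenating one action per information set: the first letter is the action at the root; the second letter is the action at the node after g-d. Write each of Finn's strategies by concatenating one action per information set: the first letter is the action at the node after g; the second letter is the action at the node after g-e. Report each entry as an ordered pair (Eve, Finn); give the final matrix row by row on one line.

           dR       dL       eR       eL
  gt    (0,1)    (0,1)    (1,0)    (2,4)
  gs    (1,5)    (1,5)    (1,0)    (2,4)
  ft    (2,4)    (2,4)    (2,4)    (2,4)
  fs    (2,4)    (2,4)    (2,4)    (2,4)

gt: (0,1) (0,1) (1,0) (2,4) | gs: (1,5) (1,5) (1,0) (2,4) | ft: (2,4) (2,4) (2,4) (2,4) | fs: (2,4) (2,4) (2,4) (2,4)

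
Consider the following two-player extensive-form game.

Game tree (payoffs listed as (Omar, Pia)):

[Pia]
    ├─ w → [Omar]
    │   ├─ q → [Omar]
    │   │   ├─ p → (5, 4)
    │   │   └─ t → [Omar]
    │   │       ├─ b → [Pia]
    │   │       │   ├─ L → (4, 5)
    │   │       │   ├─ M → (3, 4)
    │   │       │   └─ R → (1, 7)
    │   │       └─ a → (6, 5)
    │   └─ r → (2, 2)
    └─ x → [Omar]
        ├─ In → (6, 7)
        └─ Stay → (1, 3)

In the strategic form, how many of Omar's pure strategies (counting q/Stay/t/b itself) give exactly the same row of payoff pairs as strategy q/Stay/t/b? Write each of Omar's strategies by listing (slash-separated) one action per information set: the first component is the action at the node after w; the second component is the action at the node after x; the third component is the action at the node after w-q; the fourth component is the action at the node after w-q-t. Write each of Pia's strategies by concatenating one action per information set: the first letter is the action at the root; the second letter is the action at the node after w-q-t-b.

1

Row for q/Stay/t/b (columns wL, wM, wR, xL, xM, xR): (4,5) (3,4) (1,7) (1,3) (1,3) (1,3).
Every one of Omar's information sets is on the play path for some reply by Pia when Omar follows q/Stay/t/b.
Changing the action at any of them therefore changes at least one column, so only q/Stay/t/b itself gives this row.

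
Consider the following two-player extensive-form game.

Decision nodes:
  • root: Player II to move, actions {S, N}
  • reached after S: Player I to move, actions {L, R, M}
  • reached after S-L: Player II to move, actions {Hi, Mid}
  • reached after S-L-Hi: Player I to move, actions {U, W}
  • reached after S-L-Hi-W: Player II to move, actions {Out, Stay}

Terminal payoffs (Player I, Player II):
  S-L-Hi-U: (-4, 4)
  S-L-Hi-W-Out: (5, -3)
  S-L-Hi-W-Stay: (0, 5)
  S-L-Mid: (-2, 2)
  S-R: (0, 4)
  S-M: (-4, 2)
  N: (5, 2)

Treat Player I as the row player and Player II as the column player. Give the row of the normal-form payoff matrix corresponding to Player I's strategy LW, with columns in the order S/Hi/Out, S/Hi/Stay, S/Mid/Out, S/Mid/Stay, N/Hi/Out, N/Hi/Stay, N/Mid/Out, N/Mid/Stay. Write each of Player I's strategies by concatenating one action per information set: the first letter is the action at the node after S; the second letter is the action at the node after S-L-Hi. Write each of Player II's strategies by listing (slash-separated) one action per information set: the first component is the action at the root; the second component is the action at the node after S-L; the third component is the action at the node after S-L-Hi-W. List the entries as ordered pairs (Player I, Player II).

(5,-3) (0,5) (-2,2) (-2,2) (5,2) (5,2) (5,2) (5,2)

vs S/Hi/Out: Player II plays S → Player I plays L at [S] → Player II plays Hi at [S-L] → Player I plays W at [S-L-Hi] → Player II plays Out at [S-L-Hi-W] → (5, -3)
vs S/Hi/Stay: Player II plays S → Player I plays L at [S] → Player II plays Hi at [S-L] → Player I plays W at [S-L-Hi] → Player II plays Stay at [S-L-Hi-W] → (0, 5)
vs S/Mid/Out: Player II plays S → Player I plays L at [S] → Player II plays Mid at [S-L] → (-2, 2)
vs S/Mid/Stay: Player II plays S → Player I plays L at [S] → Player II plays Mid at [S-L] → (-2, 2)
vs N/Hi/Out: Player II plays N → (5, 2)
vs N/Hi/Stay: Player II plays N → (5, 2)
vs N/Mid/Out: Player II plays N → (5, 2)
vs N/Mid/Stay: Player II plays N → (5, 2)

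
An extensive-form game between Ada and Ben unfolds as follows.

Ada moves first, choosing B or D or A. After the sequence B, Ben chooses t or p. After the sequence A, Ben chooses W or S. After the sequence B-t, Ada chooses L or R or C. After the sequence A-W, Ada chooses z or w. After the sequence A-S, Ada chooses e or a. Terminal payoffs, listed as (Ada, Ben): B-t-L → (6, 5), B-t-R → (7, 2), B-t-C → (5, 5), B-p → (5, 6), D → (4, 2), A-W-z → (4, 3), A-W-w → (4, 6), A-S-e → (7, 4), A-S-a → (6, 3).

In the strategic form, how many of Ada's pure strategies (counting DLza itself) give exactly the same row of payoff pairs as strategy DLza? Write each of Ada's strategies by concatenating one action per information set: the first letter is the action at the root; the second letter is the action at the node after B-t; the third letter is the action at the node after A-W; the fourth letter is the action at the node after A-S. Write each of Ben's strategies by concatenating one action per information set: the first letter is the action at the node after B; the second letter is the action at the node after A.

Row for DLza (columns tW, tS, pW, pS): (4,2) (4,2) (4,2) (4,2).
Under DLza, Ada's choice at the node after B-t and at the node after A-W and at the node after A-S can never be reached regardless of what Ben does, so varying those choices leaves every outcome unchanged.
Holding the reachable choices fixed and varying the unreachable ones freely already gives 3 × 2 × 2 = 12 equivalent strategies.
No other strategy reproduces this row, so those 12 are the full class: DLze, DLza, DLwe, DLwa, DRze, DRza, DRwe, DRwa, DCze, DCza, DCwe, DCwa.

12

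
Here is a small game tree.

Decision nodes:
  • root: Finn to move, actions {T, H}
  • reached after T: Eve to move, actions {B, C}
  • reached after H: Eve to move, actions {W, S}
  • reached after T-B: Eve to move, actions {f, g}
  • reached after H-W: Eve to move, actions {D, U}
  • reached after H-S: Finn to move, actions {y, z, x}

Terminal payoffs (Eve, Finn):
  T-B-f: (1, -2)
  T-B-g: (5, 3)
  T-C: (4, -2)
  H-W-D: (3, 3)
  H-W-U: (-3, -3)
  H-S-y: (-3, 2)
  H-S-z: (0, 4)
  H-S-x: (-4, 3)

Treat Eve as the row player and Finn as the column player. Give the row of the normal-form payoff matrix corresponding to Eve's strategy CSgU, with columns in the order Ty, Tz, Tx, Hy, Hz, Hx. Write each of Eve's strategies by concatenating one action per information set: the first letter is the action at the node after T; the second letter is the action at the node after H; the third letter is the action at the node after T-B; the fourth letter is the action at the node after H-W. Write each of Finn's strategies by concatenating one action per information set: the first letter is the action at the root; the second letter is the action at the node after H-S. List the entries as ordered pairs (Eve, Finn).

vs Ty: Finn plays T → Eve plays C at [T] → (4, -2)
vs Tz: Finn plays T → Eve plays C at [T] → (4, -2)
vs Tx: Finn plays T → Eve plays C at [T] → (4, -2)
vs Hy: Finn plays H → Eve plays S at [H] → Finn plays y at [H-S] → (-3, 2)
vs Hz: Finn plays H → Eve plays S at [H] → Finn plays z at [H-S] → (0, 4)
vs Hx: Finn plays H → Eve plays S at [H] → Finn plays x at [H-S] → (-4, 3)

(4,-2) (4,-2) (4,-2) (-3,2) (0,4) (-4,3)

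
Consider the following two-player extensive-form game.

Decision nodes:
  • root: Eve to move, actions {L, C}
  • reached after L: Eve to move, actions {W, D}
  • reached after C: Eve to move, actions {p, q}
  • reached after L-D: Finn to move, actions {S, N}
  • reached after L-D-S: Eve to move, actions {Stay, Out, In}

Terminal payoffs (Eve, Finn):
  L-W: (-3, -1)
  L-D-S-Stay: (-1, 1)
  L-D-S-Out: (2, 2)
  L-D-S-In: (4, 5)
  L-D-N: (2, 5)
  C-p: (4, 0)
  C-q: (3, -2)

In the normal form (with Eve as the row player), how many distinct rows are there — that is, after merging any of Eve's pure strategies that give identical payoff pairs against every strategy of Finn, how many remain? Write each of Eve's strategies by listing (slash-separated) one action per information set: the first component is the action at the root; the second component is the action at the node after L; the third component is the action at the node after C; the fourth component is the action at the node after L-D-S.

Eve has 24 pure strategies: L/W/p/Stay, L/W/p/Out, L/W/p/In, L/W/q/Stay, L/W/q/Out, L/W/q/In, L/D/p/Stay, L/D/p/Out, L/D/p/In, L/D/q/Stay, L/D/q/Out, L/D/q/In, C/W/p/Stay, C/W/p/Out, C/W/p/In, C/W/q/Stay, C/W/q/Out, C/W/q/In, C/D/p/Stay, C/D/p/Out, C/D/p/In, C/D/q/Stay, C/D/q/Out, C/D/q/In. Columns: S, N.
{L/W/p/Stay, L/W/p/Out, L/W/p/In, L/W/q/Stay, L/W/q/Out, L/W/q/In} → row (-3,-1) (-3,-1)
{L/D/p/Stay, L/D/q/Stay} → row (-1,1) (2,5)
{L/D/p/Out, L/D/q/Out} → row (2,2) (2,5)
{L/D/p/In, L/D/q/In} → row (4,5) (2,5)
{C/W/p/Stay, C/W/p/Out, C/W/p/In, C/D/p/Stay, C/D/p/Out, C/D/p/In} → row (4,0) (4,0)
{C/W/q/Stay, C/W/q/Out, C/W/q/In, C/D/q/Stay, C/D/q/Out, C/D/q/In} → row (3,-2) (3,-2)
That's 6 distinct rows out of 24 strategies.

6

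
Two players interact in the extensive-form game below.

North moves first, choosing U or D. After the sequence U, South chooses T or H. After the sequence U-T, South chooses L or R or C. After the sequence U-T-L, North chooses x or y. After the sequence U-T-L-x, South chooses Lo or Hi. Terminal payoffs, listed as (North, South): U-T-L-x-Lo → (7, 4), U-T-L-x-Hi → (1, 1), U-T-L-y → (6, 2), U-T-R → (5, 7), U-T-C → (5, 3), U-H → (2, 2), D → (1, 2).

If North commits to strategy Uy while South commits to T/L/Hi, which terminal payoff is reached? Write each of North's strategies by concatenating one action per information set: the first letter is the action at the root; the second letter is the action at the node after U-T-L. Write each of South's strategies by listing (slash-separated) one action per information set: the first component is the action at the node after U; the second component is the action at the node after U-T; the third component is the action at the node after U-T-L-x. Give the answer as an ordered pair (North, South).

(6, 2)

Trace the play path from the root:
  North plays U
  South plays T at [U]
  South plays L at [U-T]
  North plays y at [U-T-L]
→ terminal payoff (6, 2).
(South's choice at the node after U-T-L-x is never reached on this path, so it doesn't affect the outcome.)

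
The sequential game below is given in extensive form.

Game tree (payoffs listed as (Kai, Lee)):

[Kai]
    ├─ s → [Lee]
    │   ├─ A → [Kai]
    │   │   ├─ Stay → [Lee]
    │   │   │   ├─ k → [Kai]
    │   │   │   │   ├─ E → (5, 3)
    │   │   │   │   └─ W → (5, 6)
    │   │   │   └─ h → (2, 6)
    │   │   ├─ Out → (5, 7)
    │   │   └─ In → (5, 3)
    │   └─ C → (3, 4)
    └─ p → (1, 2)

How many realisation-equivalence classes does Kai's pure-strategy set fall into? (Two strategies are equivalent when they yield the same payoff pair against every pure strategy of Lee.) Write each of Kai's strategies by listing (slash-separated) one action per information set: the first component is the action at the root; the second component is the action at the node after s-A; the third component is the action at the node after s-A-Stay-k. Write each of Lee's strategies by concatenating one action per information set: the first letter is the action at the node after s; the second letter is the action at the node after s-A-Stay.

5

Kai has 12 pure strategies: s/Stay/E, s/Stay/W, s/Out/E, s/Out/W, s/In/E, s/In/W, p/Stay/E, p/Stay/W, p/Out/E, p/Out/W, p/In/E, p/In/W. Columns: Ak, Ah, Ck, Ch.
{s/Stay/E} → row (5,3) (2,6) (3,4) (3,4)
{s/Stay/W} → row (5,6) (2,6) (3,4) (3,4)
{s/Out/E, s/Out/W} → row (5,7) (5,7) (3,4) (3,4)
{s/In/E, s/In/W} → row (5,3) (5,3) (3,4) (3,4)
{p/Stay/E, p/Stay/W, p/Out/E, p/Out/W, p/In/E, p/In/W} → row (1,2) (1,2) (1,2) (1,2)
That's 5 distinct rows out of 12 strategies.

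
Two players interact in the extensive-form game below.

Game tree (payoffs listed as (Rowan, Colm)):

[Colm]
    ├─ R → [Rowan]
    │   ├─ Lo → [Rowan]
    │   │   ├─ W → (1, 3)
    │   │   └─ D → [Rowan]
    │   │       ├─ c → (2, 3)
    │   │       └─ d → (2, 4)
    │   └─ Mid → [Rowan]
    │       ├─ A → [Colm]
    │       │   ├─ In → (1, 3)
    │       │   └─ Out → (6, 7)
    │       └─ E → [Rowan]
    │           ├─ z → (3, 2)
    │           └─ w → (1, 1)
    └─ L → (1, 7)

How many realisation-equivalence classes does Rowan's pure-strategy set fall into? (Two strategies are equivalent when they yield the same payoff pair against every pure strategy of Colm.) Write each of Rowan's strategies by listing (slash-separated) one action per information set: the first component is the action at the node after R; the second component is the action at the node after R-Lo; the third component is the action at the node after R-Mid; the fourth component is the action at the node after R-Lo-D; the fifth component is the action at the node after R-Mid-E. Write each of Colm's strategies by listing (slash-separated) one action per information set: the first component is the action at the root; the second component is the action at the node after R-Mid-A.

Rowan has 32 pure strategies: Lo/W/A/c/z, Lo/W/A/c/w, Lo/W/A/d/z, Lo/W/A/d/w, Lo/W/E/c/z, Lo/W/E/c/w, Lo/W/E/d/z, Lo/W/E/d/w, Lo/D/A/c/z, Lo/D/A/c/w, Lo/D/A/d/z, Lo/D/A/d/w, Lo/D/E/c/z, Lo/D/E/c/w, Lo/D/E/d/z, Lo/D/E/d/w, Mid/W/A/c/z, Mid/W/A/c/w, Mid/W/A/d/z, Mid/W/A/d/w, Mid/W/E/c/z, Mid/W/E/c/w, Mid/W/E/d/z, Mid/W/E/d/w, Mid/D/A/c/z, Mid/D/A/c/w, Mid/D/A/d/z, Mid/D/A/d/w, Mid/D/E/c/z, Mid/D/E/c/w, Mid/D/E/d/z, Mid/D/E/d/w. Columns: R/In, R/Out, L/In, L/Out.
{Lo/W/A/c/z, Lo/W/A/c/w, Lo/W/A/d/z, Lo/W/A/d/w, Lo/W/E/c/z, Lo/W/E/c/w, Lo/W/E/d/z, Lo/W/E/d/w} → row (1,3) (1,3) (1,7) (1,7)
{Lo/D/A/c/z, Lo/D/A/c/w, Lo/D/E/c/z, Lo/D/E/c/w} → row (2,3) (2,3) (1,7) (1,7)
{Lo/D/A/d/z, Lo/D/A/d/w, Lo/D/E/d/z, Lo/D/E/d/w} → row (2,4) (2,4) (1,7) (1,7)
{Mid/W/A/c/z, Mid/W/A/c/w, Mid/W/A/d/z, Mid/W/A/d/w, Mid/D/A/c/z, Mid/D/A/c/w, Mid/D/A/d/z, Mid/D/A/d/w} → row (1,3) (6,7) (1,7) (1,7)
{Mid/W/E/c/z, Mid/W/E/d/z, Mid/D/E/c/z, Mid/D/E/d/z} → row (3,2) (3,2) (1,7) (1,7)
{Mid/W/E/c/w, Mid/W/E/d/w, Mid/D/E/c/w, Mid/D/E/d/w} → row (1,1) (1,1) (1,7) (1,7)
That's 6 distinct rows out of 32 strategies.

6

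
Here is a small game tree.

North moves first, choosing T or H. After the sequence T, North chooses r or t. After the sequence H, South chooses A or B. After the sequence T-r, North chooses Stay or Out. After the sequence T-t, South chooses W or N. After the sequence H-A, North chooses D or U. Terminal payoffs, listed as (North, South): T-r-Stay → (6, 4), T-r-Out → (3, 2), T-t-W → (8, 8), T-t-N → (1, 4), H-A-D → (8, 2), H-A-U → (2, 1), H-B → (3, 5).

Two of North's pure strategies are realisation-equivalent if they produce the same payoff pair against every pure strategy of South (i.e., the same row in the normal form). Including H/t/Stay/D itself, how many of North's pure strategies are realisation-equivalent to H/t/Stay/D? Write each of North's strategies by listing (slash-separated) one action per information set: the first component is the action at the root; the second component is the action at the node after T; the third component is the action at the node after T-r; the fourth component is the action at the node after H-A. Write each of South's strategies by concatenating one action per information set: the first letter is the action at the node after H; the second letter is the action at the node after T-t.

4

Row for H/t/Stay/D (columns AW, AN, BW, BN): (8,2) (8,2) (3,5) (3,5).
Under H/t/Stay/D, North's choice at the node after T and at the node after T-r can never be reached regardless of what South does, so varying those choices leaves every outcome unchanged.
Holding the reachable choices fixed and varying the unreachable ones freely already gives 2 × 2 = 4 equivalent strategies.
No other strategy reproduces this row, so those 4 are the full class: H/r/Stay/D, H/r/Out/D, H/t/Stay/D, H/t/Out/D.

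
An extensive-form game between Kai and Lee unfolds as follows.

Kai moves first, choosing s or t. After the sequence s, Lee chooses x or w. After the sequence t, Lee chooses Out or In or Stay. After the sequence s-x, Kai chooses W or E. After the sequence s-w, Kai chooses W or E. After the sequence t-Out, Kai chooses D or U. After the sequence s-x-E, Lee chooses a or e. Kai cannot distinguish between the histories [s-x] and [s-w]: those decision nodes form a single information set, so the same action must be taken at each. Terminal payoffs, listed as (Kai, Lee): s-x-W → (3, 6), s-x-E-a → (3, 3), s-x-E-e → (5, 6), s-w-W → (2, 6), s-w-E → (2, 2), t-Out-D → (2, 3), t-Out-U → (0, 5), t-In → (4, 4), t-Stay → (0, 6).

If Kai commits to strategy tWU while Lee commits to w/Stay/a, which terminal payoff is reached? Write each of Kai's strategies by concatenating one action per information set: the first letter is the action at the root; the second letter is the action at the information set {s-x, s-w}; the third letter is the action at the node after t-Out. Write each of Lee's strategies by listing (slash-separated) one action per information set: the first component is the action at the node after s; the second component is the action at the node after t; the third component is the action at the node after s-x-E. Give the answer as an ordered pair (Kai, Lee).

Trace the play path from the root:
  Kai plays t
  Lee plays Stay at [t]
→ terminal payoff (0, 6).
(Kai's choice at the information set {s-x, s-w} is never reached on this path, so it doesn't affect the outcome.)

(0, 6)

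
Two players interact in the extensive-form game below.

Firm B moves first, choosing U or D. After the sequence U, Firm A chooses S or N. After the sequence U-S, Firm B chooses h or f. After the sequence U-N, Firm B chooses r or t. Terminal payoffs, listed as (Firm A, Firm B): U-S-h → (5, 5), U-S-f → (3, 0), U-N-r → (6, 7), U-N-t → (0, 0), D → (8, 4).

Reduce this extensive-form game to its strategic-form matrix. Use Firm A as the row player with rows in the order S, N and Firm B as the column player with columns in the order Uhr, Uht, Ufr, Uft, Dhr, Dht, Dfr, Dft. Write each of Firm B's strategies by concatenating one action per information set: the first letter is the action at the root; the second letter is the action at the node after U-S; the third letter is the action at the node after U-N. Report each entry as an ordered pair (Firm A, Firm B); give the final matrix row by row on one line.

Row S: Uhr→(5,5), Uht→(5,5), Ufr→(3,0), Uft→(3,0), Dhr→(8,4), Dht→(8,4), Dfr→(8,4), Dft→(8,4)
Row N: Uhr→(6,7), Uht→(0,0), Ufr→(6,7), Uft→(0,0), Dhr→(8,4), Dht→(8,4), Dfr→(8,4), Dft→(8,4)

S: (5,5) (5,5) (3,0) (3,0) (8,4) (8,4) (8,4) (8,4) | N: (6,7) (0,0) (6,7) (0,0) (8,4) (8,4) (8,4) (8,4)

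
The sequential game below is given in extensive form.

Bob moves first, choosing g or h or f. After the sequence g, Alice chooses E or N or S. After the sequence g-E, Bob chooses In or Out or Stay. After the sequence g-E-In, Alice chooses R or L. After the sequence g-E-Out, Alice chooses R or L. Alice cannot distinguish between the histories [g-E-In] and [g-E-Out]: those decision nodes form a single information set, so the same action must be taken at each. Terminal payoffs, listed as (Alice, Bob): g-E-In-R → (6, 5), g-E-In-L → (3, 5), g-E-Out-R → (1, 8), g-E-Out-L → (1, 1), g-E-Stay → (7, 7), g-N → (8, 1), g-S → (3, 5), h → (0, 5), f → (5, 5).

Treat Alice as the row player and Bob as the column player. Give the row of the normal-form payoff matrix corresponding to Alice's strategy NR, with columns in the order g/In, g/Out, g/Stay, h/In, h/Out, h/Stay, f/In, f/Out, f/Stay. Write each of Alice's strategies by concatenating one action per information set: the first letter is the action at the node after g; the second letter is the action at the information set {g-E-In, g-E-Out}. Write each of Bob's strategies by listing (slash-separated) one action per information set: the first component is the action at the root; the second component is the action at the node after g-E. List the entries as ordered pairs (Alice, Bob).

vs g/In: Bob plays g → Alice plays N at [g] → (8, 1)
vs g/Out: Bob plays g → Alice plays N at [g] → (8, 1)
vs g/Stay: Bob plays g → Alice plays N at [g] → (8, 1)
vs h/In: Bob plays h → (0, 5)
vs h/Out: Bob plays h → (0, 5)
vs h/Stay: Bob plays h → (0, 5)
vs f/In: Bob plays f → (5, 5)
vs f/Out: Bob plays f → (5, 5)
vs f/Stay: Bob plays f → (5, 5)

(8,1) (8,1) (8,1) (0,5) (0,5) (0,5) (5,5) (5,5) (5,5)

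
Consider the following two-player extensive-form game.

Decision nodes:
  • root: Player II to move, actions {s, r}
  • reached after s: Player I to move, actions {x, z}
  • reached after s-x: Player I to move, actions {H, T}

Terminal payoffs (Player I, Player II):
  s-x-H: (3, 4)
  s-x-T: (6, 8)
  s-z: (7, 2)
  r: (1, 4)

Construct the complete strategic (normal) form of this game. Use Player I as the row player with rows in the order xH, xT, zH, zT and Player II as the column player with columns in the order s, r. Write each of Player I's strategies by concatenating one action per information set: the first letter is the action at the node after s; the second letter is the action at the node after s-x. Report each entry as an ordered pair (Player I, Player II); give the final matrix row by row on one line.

xH: (3,4) (1,4) | xT: (6,8) (1,4) | zH: (7,2) (1,4) | zT: (7,2) (1,4)

            s        r
  xH    (3,4)    (1,4)
  xT    (6,8)    (1,4)
  zH    (7,2)    (1,4)
  zT    (7,2)    (1,4)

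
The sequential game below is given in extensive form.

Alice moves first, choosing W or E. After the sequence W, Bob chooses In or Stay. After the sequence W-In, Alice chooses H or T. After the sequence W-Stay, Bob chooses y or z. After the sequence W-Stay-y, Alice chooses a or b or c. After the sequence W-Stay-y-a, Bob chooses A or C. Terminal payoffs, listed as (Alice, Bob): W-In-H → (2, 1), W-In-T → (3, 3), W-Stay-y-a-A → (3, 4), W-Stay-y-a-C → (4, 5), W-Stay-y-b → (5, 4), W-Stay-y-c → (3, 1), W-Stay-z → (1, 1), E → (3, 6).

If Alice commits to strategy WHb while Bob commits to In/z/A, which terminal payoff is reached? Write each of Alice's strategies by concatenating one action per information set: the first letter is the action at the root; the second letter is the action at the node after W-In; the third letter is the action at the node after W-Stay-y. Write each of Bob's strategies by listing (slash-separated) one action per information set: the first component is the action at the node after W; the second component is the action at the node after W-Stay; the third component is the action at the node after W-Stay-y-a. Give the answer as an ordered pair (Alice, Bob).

Trace the play path from the root:
  Alice plays W
  Bob plays In at [W]
  Alice plays H at [W-In]
→ terminal payoff (2, 1).
(Alice's choice at the node after W-Stay-y is never reached on this path, so it doesn't affect the outcome.)

(2, 1)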